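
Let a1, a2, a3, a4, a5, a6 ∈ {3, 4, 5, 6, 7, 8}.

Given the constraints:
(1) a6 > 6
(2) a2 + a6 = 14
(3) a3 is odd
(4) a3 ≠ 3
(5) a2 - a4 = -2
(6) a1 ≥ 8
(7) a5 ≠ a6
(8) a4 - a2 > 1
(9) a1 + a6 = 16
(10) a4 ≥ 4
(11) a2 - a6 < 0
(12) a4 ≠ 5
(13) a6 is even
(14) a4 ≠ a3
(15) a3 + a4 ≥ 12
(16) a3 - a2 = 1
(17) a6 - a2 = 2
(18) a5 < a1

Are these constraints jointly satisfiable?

Take a1 = 8, a2 = 6, a3 = 7, a4 = 8, a5 = 6, a6 = 8. Then constraint 2: a2 + a6 = 14; constraint 5: a2 - a4 = -2; constraint 8: a4 - a2 = 2, and every other listed constraint is also met.

Satisfiable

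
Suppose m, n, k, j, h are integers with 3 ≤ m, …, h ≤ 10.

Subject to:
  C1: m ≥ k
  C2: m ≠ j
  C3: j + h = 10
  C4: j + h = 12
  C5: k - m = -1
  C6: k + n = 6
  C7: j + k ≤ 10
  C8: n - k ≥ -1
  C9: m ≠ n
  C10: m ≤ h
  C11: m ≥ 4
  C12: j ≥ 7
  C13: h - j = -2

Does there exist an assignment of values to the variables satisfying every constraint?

From constraint 12: j ≥ 7. From constraints 10 and 11: h ≥ m ≥ 4. Hence j + h ≥ 11. But constraint 3 requires j + h = 10, and 10 < 11. Contradiction.

Unsatisfiable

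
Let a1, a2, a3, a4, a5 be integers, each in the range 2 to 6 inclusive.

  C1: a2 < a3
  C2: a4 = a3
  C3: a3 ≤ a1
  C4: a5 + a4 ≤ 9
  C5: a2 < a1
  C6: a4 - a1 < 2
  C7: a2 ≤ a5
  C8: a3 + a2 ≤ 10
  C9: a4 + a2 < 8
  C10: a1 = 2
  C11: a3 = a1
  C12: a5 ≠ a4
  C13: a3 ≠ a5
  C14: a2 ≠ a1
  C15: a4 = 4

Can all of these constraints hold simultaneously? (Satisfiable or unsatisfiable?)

Unsatisfiable

Constraint 15 fixes a4 = 4 and constraint 10 fixes a1 = 2. Constraints 2 and 11 give a4 = a3 = a1, so a4 = a1. But 4 ≠ 2 — contradiction.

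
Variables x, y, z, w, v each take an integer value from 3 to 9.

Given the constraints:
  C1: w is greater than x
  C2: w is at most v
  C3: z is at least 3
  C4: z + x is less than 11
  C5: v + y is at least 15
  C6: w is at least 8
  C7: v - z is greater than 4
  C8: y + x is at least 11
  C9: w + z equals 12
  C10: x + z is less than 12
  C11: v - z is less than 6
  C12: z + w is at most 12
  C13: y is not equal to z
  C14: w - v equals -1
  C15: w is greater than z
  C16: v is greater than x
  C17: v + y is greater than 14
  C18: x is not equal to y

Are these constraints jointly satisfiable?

Satisfiable

Try x = 6, y = 7, z = 4, w = 8, v = 9.
Check constraint 4: z + x = 10; constraint 5: v + y = 16. The remaining constraints are straightforward to verify.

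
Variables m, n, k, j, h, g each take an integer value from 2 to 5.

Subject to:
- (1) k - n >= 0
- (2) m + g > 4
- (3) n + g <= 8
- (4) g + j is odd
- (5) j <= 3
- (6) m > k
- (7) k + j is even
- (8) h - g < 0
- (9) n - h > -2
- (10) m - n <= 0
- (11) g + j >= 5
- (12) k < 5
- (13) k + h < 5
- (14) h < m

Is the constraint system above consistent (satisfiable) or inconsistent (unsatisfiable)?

Constraints 1, 6, and 10 give m ≤ n, n ≤ k, k < m. Chaining: m ≤ n ≤ k < m, which forces m < m — impossible.

Unsatisfiable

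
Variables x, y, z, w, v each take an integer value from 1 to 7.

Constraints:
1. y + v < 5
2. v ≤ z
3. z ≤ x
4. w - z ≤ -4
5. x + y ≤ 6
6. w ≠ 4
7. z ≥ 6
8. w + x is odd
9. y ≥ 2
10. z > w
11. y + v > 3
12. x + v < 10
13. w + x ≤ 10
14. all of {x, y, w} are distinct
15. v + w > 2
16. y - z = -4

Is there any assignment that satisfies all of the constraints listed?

From constraints 3 and 7: x ≥ z ≥ 6. From constraint 9: y ≥ 2. Hence x + y ≥ 8. But constraint 5 requires x + y ≤ 6, and 6 < 8. Contradiction.

Unsatisfiable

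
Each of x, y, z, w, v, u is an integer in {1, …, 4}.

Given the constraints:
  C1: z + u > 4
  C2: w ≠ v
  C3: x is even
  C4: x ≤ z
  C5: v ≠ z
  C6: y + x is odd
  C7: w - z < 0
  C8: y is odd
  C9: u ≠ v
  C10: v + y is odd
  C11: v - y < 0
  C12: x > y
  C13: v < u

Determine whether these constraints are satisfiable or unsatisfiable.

Satisfiable

Setting (x, y, z, w, v, u) = (4, 3, 4, 3, 2, 3) satisfies everything: constraint 1: z + u = 7; constraint 7: w - z = -1; constraint 11: v - y = -1, and the others follow.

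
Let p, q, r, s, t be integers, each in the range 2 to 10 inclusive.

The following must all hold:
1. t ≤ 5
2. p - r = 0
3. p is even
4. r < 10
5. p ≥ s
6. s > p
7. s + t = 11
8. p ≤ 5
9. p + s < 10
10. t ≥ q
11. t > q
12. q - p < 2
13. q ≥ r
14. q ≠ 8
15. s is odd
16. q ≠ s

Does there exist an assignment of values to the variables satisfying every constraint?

Unsatisfiable

From constraints 5 and 8: s ≤ p ≤ 5. From constraint 1: t ≤ 5. Hence s + t ≤ 10. But constraint 7 requires s + t = 11, and 11 > 10. Contradiction.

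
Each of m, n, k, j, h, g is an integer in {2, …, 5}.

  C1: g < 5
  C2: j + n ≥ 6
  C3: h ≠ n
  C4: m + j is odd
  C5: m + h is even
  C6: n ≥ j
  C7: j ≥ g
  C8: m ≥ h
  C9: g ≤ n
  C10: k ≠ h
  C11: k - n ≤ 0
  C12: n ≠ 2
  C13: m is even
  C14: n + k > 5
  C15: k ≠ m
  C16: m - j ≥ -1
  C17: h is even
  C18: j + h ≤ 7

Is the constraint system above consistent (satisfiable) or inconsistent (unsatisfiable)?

Satisfiable

Try m = 2, n = 5, k = 3, j = 3, h = 2, g = 3.
Check constraint 2: j + n = 8; constraint 11: k - n = -2. The remaining constraints are straightforward to verify.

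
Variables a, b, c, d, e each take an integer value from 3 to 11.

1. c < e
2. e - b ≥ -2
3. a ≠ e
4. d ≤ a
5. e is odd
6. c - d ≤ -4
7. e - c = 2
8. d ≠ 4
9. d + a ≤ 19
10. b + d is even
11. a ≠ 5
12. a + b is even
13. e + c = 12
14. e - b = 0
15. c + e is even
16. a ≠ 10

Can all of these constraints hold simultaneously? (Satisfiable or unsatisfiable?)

Take a = 9, b = 7, c = 5, d = 9, e = 7. Then constraint 2: e - b = 0; constraint 6: c - d = -4; constraint 7: e - c = 2, and every other listed constraint is also met.

Satisfiable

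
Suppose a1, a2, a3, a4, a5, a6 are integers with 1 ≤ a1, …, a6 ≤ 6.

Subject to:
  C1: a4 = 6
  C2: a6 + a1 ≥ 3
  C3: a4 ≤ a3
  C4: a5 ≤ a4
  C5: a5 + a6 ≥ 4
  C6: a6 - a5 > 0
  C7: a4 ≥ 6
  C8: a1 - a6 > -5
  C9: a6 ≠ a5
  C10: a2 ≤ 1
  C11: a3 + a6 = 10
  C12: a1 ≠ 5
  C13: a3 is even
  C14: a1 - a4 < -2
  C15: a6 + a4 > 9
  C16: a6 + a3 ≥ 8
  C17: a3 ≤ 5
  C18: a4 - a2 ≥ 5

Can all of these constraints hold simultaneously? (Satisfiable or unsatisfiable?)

Unsatisfiable

From constraint 7: a4 ≥ 6. From constraints 3 and 17: a4 ≤ a3 and a3 ≤ 5, so a4 ≤ 5. But 5 < 6, so no value of a4 works.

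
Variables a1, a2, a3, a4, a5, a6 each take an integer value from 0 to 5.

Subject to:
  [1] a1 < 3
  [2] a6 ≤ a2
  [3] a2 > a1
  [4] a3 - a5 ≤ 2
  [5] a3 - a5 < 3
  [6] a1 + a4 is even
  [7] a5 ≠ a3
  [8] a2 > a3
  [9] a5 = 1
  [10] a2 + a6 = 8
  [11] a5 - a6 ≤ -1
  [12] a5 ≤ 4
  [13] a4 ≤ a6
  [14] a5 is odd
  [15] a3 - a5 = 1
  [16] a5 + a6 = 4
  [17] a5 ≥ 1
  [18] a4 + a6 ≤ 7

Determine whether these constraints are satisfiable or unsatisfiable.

One satisfying assignment is a1 = 1, a2 = 5, a3 = 2, a4 = 1, a5 = 1, a6 = 3.
For the less obvious constraints — constraint 4: a3 - a5 = 1; constraint 5: a3 - a5 = 1; constraint 10: a2 + a6 = 8 — and the others hold by inspection.

Satisfiable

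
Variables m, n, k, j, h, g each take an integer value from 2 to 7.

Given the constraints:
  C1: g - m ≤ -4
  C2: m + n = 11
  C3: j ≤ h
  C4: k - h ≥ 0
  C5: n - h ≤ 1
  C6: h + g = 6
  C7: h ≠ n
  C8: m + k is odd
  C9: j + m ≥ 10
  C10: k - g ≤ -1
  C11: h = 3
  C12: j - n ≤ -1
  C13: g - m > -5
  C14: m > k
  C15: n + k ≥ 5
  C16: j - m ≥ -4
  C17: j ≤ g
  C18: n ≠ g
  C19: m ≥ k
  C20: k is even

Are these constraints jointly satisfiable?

Unsatisfiable

Constraints 1, 4, 5, 10, 12, and 16 give m − g ≥ 4, g − k ≥ 1, k − h ≥ 0, h − n ≥ -1, n − j ≥ 1, j − m ≥ -4.
Adding all 6 inequalities: the left sides telescope to 0, and the right sides sum to 4 + 1 + 0 + (-1) + 1 + (-4) = 1. So 0 ≥ 1, which is false.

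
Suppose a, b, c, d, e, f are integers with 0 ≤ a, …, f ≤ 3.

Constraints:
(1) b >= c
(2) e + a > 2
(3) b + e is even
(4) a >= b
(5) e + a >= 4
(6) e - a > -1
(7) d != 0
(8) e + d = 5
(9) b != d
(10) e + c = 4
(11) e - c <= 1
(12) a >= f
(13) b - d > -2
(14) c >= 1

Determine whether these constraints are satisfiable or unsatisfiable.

Take a = 2, b = 2, c = 2, d = 3, e = 2, f = 0. Then constraint 2: e + a = 4; constraint 5: e + a = 4, and every other listed constraint is also met.

Satisfiable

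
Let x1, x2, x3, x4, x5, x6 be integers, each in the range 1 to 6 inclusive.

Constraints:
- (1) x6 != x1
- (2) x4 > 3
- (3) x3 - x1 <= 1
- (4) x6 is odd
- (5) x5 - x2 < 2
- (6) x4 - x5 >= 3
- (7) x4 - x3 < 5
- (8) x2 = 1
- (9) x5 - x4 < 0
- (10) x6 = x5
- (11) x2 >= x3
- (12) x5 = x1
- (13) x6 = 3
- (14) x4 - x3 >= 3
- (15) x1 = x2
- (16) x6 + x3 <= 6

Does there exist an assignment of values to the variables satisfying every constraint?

Unsatisfiable

Constraint 13 fixes x6 = 3 and constraint 8 fixes x2 = 1. Constraints 10, 12, and 15 give x6 = x5 = x1 = x2, so x6 = x2. But 3 ≠ 1 — contradiction.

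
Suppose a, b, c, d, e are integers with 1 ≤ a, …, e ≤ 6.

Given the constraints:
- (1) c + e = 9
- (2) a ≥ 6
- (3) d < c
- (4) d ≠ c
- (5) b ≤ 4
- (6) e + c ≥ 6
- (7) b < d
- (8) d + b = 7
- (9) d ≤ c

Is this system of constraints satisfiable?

Try a = 6, b = 2, c = 6, d = 5, e = 3.
Check constraint 1: c + e = 9; constraint 6: e + c = 9; constraint 8: d + b = 7. The remaining constraints are straightforward to verify.

Satisfiable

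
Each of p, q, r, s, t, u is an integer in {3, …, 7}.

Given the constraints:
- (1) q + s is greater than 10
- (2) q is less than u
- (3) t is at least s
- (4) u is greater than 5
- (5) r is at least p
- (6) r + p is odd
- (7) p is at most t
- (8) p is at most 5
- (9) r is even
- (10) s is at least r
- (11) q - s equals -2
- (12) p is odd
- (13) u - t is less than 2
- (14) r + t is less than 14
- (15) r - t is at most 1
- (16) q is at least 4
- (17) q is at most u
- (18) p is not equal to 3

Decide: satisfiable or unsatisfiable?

Setting (p, q, r, s, t, u) = (5, 5, 6, 7, 7, 6) satisfies everything: constraint 1: q + s = 12; constraint 11: q - s = -2; constraint 13: u - t = -1, and the others follow.

Satisfiable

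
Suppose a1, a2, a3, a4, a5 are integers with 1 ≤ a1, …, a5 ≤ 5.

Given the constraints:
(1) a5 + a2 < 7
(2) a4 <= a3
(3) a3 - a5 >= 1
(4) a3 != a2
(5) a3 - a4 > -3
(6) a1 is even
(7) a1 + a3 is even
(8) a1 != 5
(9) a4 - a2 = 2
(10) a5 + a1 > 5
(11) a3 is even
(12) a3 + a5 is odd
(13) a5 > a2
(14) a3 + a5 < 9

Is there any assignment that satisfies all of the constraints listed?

Satisfiable

Try a1 = 4, a2 = 2, a3 = 4, a4 = 4, a5 = 3.
Check constraint 1: a5 + a2 = 5; constraint 3: a3 - a5 = 1; constraint 5: a3 - a4 = 0. The remaining constraints are straightforward to verify.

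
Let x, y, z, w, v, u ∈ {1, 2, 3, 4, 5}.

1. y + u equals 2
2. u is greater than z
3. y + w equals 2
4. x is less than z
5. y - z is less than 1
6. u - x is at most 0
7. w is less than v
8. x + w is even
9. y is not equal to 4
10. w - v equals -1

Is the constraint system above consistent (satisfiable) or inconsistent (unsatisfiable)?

Unsatisfiable

Constraints 2, 4, and 6 give x < z, z < u, u ≤ x. Chaining: x < z < u ≤ x, which forces x < x — impossible.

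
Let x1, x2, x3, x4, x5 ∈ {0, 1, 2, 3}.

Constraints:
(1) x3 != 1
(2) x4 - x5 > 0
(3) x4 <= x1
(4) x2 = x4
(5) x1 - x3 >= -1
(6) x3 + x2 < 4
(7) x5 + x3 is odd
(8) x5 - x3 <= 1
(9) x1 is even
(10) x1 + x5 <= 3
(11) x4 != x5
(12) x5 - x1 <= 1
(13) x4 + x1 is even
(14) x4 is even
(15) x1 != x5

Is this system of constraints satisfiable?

Setting (x1, x2, x3, x4, x5) = (2, 2, 0, 2, 1) satisfies everything: constraint 2: x4 - x5 = 1; constraint 5: x1 - x3 = 2; constraint 6: x3 + x2 = 2, and the others follow.

Satisfiable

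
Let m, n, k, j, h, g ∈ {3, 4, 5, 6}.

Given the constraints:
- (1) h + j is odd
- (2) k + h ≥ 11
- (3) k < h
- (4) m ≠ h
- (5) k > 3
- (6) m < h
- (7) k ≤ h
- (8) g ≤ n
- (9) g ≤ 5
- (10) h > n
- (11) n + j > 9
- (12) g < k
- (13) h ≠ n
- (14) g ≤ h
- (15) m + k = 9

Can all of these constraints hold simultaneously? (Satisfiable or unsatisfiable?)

Satisfiable

Take m = 4, n = 5, k = 5, j = 5, h = 6, g = 4. Then constraint 2: k + h = 11; constraint 11: n + j = 10, and every other listed constraint is also met.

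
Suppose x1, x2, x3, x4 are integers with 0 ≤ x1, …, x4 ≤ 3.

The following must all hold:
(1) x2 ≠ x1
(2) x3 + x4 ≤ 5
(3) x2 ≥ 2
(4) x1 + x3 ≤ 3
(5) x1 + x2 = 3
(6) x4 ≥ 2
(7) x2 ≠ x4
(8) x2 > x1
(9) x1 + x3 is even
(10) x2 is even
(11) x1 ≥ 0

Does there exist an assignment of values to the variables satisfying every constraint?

Satisfiable

One satisfying assignment is x1 = 1, x2 = 2, x3 = 1, x4 = 3.
For the less obvious constraints — constraint 2: x3 + x4 = 4; constraint 4: x1 + x3 = 2 — and the others hold by inspection.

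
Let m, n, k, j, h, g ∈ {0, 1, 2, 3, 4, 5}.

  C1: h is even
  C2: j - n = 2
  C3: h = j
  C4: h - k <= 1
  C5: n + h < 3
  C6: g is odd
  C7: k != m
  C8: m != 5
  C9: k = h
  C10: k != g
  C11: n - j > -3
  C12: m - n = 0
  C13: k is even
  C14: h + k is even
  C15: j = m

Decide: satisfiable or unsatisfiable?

From constraints 3, 9, and 15, k = h = j = m, so k = m. But constraint 7 says k ≠ m. Contradiction.

Unsatisfiable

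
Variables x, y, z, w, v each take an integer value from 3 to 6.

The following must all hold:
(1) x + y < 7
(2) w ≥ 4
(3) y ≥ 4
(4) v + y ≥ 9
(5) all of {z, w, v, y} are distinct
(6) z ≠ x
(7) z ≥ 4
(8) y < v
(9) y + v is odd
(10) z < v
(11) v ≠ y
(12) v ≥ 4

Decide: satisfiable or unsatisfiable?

Constraints 2, 3, 7, and 12 confine each of z, w, v, y to the 3 values {4, …, 6} (the domain already gives each ≤ 6).
Constraint 5 requires all 4 of them to be distinct, but only 3 values are available — impossible by the pigeonhole principle.

Unsatisfiable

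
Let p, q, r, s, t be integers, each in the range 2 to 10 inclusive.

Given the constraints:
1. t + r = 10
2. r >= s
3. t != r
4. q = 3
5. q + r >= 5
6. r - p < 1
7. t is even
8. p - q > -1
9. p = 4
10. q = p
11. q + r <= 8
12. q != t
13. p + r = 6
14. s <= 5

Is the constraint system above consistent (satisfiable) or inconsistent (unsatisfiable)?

Constraint 4 fixes q = 3 and constraint 9 fixes p = 4, but constraint 10 requires q = p. Since 3 ≠ 4, contradiction.

Unsatisfiable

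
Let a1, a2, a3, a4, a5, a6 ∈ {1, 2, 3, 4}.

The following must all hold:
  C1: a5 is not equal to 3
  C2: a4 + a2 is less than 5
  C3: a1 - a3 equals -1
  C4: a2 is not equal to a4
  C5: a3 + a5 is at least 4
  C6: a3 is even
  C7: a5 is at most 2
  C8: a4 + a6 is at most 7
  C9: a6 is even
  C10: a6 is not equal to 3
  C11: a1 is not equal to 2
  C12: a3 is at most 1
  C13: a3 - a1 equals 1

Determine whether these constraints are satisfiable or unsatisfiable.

From constraint 12: a3 ≤ 1. From constraint 7: a5 ≤ 2. Hence a3 + a5 ≤ 3. But constraint 5 requires a3 + a5 ≥ 4, and 4 > 3. Contradiction.

Unsatisfiable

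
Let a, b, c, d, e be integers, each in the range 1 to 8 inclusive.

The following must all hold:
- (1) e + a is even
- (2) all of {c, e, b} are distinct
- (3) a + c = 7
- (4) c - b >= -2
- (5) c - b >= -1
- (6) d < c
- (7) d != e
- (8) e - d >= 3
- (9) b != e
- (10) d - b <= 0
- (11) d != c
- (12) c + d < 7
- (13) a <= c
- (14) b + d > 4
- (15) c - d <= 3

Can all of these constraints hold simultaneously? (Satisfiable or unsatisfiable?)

Satisfiable

The assignment a = 3, b = 3, c = 4, d = 2, e = 7 works:
  constraint 3 holds since a + c = 7.
  constraint 4 holds since c - b = 1.
The rest check out directly.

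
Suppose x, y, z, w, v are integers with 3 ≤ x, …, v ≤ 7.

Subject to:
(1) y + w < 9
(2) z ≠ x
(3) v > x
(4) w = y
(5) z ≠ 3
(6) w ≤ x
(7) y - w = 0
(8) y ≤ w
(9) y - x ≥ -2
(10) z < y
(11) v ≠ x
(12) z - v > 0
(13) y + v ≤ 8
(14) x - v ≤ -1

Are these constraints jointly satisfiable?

Unsatisfiable

Constraints 3, 6, 8, 10, and 12 give x < v, v < z, z < y, y ≤ w, w ≤ x. Chaining: x < v < z < y ≤ w ≤ x, which forces x < x — impossible.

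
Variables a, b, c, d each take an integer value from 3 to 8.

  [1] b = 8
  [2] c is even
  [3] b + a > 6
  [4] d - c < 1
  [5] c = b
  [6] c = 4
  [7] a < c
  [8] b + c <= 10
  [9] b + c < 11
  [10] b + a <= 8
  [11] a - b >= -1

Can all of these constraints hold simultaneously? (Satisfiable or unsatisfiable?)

Constraint 6 fixes c = 4 and constraint 1 fixes b = 8, but constraint 5 requires c = b. Since 4 ≠ 8, contradiction.

Unsatisfiable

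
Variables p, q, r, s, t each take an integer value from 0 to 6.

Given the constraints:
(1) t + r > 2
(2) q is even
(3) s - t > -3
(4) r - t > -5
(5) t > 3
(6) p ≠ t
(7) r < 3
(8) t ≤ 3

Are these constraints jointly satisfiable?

From constraint 5: t ≥ 4. From constraint 8: t ≤ 3. But 3 < 4, so no value of t works.

Unsatisfiable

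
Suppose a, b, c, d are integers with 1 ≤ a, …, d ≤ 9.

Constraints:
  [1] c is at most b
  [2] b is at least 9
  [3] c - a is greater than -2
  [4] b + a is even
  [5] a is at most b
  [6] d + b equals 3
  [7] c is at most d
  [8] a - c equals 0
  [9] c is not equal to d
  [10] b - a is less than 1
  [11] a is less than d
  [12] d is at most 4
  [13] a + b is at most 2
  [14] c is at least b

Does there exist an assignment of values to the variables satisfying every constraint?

From constraints 2 and 14: c ≥ b and b ≥ 9, so c ≥ 9. From constraints 7 and 12: c ≤ d and d ≤ 4, so c ≤ 4. But 4 < 9, so no value of c works.

Unsatisfiable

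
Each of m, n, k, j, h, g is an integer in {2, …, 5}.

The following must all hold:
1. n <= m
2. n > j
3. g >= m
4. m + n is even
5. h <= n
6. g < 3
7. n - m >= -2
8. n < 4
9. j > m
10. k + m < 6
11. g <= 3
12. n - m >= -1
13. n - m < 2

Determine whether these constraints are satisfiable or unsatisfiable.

Constraints 1, 2, and 9 give m < j, j < n, n ≤ m. Chaining: m < j < n ≤ m, which forces m < m — impossible.

Unsatisfiable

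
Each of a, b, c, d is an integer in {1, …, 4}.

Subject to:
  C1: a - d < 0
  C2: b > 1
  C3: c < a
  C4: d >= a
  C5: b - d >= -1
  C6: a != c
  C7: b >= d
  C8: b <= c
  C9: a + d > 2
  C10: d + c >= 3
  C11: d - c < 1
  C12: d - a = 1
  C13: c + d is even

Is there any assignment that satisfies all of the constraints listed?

Constraints 3, 4, 7, and 8 give a ≤ d, d ≤ b, b ≤ c, c < a. Chaining: a ≤ d ≤ b ≤ c < a, which forces a < a — impossible.

Unsatisfiable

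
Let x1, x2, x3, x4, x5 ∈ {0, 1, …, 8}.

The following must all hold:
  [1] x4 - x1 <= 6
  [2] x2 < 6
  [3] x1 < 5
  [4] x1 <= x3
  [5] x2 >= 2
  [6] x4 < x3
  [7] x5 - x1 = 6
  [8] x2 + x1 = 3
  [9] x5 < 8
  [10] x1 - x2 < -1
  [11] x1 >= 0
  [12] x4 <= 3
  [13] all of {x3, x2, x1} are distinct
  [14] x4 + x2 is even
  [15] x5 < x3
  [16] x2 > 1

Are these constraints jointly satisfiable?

Satisfiable

One satisfying assignment is x1 = 0, x2 = 3, x3 = 7, x4 = 3, x5 = 6.
For the less obvious constraints — constraint 1: x4 - x1 = 3; constraint 7: x5 - x1 = 6 — and the others hold by inspection.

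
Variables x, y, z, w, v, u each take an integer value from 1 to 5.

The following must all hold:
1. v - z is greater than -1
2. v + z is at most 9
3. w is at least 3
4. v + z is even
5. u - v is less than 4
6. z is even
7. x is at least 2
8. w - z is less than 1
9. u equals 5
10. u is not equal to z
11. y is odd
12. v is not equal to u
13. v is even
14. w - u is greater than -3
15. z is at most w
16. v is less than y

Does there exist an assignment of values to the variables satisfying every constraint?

Satisfiable

The assignment x = 3, y = 5, z = 4, w = 4, v = 4, u = 5 works:
  constraint 1 holds since v - z = 0.
  constraint 2 holds since v + z = 8.
The rest check out directly.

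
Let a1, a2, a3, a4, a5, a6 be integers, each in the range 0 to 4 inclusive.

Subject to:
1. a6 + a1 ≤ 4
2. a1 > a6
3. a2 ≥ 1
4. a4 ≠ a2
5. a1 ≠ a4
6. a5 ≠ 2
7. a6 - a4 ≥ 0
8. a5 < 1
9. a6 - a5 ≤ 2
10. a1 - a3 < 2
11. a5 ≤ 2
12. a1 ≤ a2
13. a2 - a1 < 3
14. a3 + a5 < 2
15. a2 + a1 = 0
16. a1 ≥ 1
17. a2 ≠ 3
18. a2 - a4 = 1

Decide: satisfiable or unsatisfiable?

Unsatisfiable

From constraint 3: a2 ≥ 1. From constraint 16: a1 ≥ 1. Hence a2 + a1 ≥ 2. But constraint 15 requires a2 + a1 = 0, and 0 < 2. Contradiction.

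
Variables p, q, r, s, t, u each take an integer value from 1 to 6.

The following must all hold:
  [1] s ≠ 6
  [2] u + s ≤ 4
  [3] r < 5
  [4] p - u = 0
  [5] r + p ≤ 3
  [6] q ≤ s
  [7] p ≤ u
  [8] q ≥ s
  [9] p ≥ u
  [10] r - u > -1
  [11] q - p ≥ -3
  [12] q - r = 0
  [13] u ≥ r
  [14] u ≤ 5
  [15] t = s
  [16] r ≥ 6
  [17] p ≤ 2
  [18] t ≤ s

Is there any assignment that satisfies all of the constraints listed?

From constraints 13 and 16: u ≥ r and r ≥ 6, so u ≥ 6. From constraints 9 and 17: u ≤ p and p ≤ 2, so u ≤ 2. But 2 < 6, so no value of u works.

Unsatisfiable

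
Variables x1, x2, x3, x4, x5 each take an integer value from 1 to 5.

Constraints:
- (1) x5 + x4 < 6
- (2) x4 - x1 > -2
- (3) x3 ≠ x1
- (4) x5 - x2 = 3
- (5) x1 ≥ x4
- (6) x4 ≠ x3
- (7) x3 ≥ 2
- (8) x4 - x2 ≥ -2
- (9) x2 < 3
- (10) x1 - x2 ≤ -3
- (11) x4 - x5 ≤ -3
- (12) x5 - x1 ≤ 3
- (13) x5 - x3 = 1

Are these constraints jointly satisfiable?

Unsatisfiable

Constraints 8, 10, 11, and 12 give x2 − x1 ≥ 3, x1 − x5 ≥ -3, x5 − x4 ≥ 3, x4 − x2 ≥ -2.
Adding all 4 inequalities: the left sides telescope to 0, and the right sides sum to 3 + (-3) + 3 + (-2) = 1. So 0 ≥ 1, which is false.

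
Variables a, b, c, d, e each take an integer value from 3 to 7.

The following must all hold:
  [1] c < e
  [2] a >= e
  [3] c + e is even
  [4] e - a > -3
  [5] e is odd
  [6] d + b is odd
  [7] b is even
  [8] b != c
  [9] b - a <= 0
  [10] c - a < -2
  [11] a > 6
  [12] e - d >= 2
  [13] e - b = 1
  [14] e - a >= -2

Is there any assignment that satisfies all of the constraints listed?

Satisfiable

Take a = 7, b = 6, c = 3, d = 3, e = 7. Then constraint 4: e - a = 0; constraint 9: b - a = -1; constraint 10: c - a = -4, and every other listed constraint is also met.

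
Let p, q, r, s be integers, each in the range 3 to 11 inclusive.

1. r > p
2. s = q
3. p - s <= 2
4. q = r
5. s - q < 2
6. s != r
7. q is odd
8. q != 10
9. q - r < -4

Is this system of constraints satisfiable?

Unsatisfiable

From constraints 2 and 4, s = q = r, so s = r. But constraint 6 says s ≠ r. Contradiction.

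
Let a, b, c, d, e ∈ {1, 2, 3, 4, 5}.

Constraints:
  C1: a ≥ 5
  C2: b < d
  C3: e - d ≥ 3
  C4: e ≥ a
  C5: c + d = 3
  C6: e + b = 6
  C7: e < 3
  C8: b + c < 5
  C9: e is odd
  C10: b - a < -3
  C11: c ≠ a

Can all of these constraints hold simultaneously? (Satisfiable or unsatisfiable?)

From constraints 1 and 4: e ≥ a and a ≥ 5, so e ≥ 5. From constraint 7: e ≤ 2. But 2 < 5, so no value of e works.

Unsatisfiable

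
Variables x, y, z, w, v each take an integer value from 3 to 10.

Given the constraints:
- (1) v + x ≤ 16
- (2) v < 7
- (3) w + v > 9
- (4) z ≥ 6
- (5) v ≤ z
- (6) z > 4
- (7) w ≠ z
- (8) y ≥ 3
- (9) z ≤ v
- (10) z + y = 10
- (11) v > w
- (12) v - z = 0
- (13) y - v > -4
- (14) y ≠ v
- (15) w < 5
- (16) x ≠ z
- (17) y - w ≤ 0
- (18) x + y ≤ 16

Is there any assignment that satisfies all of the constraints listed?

One satisfying assignment is x = 10, y = 4, z = 6, w = 4, v = 6.
For the less obvious constraints — constraint 1: v + x = 16; constraint 3: w + v = 10; constraint 10: z + y = 10 — and the others hold by inspection.

Satisfiable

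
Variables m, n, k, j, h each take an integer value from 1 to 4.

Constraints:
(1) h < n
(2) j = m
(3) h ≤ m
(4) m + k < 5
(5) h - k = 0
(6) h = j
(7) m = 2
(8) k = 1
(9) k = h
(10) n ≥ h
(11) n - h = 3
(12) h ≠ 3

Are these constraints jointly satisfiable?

Constraint 8 fixes k = 1 and constraint 7 fixes m = 2. Constraints 2, 6, and 9 give k = h = j = m, so k = m. But 1 ≠ 2 — contradiction.

Unsatisfiable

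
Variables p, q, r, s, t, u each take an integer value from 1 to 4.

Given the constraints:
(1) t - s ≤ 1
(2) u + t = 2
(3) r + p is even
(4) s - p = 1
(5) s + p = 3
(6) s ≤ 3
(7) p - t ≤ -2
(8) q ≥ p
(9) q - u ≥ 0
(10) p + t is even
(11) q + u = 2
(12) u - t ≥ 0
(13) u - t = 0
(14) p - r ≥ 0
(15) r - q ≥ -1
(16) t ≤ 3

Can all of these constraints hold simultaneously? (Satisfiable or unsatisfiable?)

Unsatisfiable

Constraints 7, 9, 12, 14, and 15 give q − u ≥ 0, u − t ≥ 0, t − p ≥ 2, p − r ≥ 0, r − q ≥ -1.
Adding all 5 inequalities: the left sides telescope to 0, and the right sides sum to 0 + 0 + 2 + 0 + (-1) = 1. So 0 ≥ 1, which is false.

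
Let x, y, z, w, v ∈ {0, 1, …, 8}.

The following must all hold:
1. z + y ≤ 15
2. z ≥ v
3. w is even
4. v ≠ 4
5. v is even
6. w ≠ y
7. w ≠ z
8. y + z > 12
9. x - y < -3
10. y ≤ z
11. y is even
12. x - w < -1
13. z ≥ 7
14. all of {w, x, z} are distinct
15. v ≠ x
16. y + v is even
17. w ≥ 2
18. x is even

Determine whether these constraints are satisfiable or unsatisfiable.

Try x = 0, y = 6, z = 7, w = 2, v = 6.
Check constraint 1: z + y = 13; constraint 8: y + z = 13; constraint 9: x - y = -6. The remaining constraints are straightforward to verify.

Satisfiable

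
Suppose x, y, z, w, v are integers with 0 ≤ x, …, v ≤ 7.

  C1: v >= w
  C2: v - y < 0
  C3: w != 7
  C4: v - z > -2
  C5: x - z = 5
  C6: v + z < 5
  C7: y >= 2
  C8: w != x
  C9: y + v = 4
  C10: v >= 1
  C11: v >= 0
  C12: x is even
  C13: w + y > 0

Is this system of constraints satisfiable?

Satisfiable

Take x = 6, y = 3, z = 1, w = 0, v = 1. Then constraint 2: v - y = -2; constraint 4: v - z = 0; constraint 5: x - z = 5, and every other listed constraint is also met.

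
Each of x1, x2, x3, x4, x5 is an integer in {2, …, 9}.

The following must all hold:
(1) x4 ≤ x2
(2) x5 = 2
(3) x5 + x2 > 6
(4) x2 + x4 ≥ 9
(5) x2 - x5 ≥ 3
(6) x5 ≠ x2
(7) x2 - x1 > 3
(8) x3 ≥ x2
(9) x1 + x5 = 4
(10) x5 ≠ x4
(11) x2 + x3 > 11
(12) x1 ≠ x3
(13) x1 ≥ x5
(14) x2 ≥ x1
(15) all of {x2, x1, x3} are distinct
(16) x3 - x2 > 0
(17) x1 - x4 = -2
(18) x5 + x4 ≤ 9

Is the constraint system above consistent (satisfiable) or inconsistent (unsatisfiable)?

One satisfying assignment is x1 = 2, x2 = 6, x3 = 7, x4 = 4, x5 = 2.
For the less obvious constraints — constraint 3: x5 + x2 = 8; constraint 4: x2 + x4 = 10; constraint 5: x2 - x5 = 4 — and the others hold by inspection.

Satisfiable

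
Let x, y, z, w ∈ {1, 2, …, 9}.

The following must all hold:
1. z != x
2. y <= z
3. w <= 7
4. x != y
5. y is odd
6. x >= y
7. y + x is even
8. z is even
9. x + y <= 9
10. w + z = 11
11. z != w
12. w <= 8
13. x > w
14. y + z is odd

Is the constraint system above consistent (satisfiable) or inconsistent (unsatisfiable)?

Satisfiable

One satisfying assignment is x = 7, y = 1, z = 6, w = 5.
For the less obvious constraints — constraint 5: y = 1 is odd; constraint 9: x + y = 8; constraint 10: w + z = 11 — and the others hold by inspection.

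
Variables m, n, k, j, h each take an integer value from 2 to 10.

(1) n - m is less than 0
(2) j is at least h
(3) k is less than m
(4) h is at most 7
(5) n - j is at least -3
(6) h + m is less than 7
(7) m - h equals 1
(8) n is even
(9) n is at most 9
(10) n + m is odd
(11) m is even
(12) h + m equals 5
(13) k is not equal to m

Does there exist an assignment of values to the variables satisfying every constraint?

Unsatisfiable

Constraint 8 makes n even and constraint 11 makes m even, so n + m must be even. Constraint 10 says n + m is odd — contradiction.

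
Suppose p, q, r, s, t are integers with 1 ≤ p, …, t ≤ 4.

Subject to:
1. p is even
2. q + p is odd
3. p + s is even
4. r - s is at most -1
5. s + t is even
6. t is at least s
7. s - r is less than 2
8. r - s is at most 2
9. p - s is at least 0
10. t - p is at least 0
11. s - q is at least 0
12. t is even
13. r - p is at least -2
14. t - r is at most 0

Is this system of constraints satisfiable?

Constraints 4, 9, 10, and 14 give s − r ≥ 1, r − t ≥ 0, t − p ≥ 0, p − s ≥ 0.
Adding all 4 inequalities: the left sides telescope to 0, and the right sides sum to 1 + 0 + 0 + 0 = 1. So 0 ≥ 1, which is false.

Unsatisfiable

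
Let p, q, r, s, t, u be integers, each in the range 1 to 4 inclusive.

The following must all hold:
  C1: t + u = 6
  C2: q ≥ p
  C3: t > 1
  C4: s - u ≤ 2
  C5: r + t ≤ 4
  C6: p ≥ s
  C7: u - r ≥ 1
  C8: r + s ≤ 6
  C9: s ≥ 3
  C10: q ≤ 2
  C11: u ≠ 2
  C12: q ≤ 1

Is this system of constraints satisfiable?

From constraints 6 and 9: p ≥ s and s ≥ 3, so p ≥ 3. From constraints 2 and 10: p ≤ q and q ≤ 2, so p ≤ 2. But 2 < 3, so no value of p works.

Unsatisfiable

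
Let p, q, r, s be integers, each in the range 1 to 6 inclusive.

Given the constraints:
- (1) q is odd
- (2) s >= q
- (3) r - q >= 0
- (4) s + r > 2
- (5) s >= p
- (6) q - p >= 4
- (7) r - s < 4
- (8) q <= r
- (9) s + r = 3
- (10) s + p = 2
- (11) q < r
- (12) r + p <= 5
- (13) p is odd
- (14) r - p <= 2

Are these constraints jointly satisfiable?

Unsatisfiable

Constraints 3, 6, and 14 give p − r ≥ -2, r − q ≥ 0, q − p ≥ 4.
Adding all 3 inequalities: the left sides telescope to 0, and the right sides sum to (-2) + 0 + 4 = 2. So 0 ≥ 2, which is false.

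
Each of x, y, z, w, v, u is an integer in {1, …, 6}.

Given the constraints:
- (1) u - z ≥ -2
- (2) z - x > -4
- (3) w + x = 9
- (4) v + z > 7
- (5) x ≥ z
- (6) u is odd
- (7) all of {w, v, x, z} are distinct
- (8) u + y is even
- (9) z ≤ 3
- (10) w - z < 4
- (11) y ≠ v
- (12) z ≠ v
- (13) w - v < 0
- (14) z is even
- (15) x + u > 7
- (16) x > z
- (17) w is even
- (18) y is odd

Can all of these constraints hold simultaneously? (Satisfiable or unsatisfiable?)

Satisfiable

Setting (x, y, z, w, v, u) = (5, 5, 2, 4, 6, 3) satisfies everything: constraint 1: u - z = 1; constraint 2: z - x = -3, and the others follow.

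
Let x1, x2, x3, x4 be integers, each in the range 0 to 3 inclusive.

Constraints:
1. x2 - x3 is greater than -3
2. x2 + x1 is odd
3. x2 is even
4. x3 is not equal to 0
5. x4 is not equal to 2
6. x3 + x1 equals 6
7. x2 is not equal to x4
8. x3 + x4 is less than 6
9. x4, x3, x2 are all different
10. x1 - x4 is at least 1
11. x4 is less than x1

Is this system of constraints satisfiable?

Satisfiable

One satisfying assignment is x1 = 3, x2 = 2, x3 = 3, x4 = 1.
For the less obvious constraints — constraint 1: x2 - x3 = -1; constraint 6: x3 + x1 = 6 — and the others hold by inspection.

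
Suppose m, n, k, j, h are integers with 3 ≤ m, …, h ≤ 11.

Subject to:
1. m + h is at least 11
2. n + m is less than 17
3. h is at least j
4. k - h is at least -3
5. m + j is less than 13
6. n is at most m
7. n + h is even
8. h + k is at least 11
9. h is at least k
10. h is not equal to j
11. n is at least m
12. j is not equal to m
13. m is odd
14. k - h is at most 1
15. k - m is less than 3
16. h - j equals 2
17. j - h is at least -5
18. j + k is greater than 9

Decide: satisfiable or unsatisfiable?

Try m = 7, n = 7, k = 7, j = 5, h = 7.
Check constraint 1: m + h = 14; constraint 2: n + m = 14. The remaining constraints are straightforward to verify.

Satisfiable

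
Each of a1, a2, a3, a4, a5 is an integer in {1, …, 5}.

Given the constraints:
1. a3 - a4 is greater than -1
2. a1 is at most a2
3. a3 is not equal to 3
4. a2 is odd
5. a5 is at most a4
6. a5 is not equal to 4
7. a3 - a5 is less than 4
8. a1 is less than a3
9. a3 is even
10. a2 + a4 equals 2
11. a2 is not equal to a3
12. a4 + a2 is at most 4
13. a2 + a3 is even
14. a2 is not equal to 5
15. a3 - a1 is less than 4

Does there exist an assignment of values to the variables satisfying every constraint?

Unsatisfiable

Constraint 4 makes a2 odd and constraint 9 makes a3 even, so a2 + a3 must be odd. Constraint 13 says a2 + a3 is even — contradiction.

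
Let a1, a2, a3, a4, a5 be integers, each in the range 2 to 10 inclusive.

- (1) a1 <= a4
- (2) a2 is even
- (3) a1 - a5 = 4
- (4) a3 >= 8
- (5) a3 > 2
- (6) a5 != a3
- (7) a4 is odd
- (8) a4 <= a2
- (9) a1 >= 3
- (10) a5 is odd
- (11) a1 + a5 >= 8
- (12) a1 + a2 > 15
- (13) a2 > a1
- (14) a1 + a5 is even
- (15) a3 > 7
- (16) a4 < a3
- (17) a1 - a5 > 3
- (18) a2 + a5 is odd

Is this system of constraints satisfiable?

Satisfiable

The assignment a1 = 7, a2 = 10, a3 = 8, a4 = 7, a5 = 3 works:
  constraint 3 holds since a1 - a5 = 4.
  constraint 11 holds since a1 + a5 = 10.
The rest check out directly.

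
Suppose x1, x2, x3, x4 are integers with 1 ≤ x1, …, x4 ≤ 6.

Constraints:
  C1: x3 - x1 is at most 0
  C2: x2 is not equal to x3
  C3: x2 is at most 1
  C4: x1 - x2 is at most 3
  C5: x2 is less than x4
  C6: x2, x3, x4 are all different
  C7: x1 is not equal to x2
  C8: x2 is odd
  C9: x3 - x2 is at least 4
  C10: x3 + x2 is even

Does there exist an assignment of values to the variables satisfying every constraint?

Unsatisfiable

Constraints 1, 4, and 9 give x3 − x2 ≥ 4, x2 − x1 ≥ -3, x1 − x3 ≥ 0.
Adding all 3 inequalities: the left sides telescope to 0, and the right sides sum to 4 + (-3) + 0 = 1. So 0 ≥ 1, which is false.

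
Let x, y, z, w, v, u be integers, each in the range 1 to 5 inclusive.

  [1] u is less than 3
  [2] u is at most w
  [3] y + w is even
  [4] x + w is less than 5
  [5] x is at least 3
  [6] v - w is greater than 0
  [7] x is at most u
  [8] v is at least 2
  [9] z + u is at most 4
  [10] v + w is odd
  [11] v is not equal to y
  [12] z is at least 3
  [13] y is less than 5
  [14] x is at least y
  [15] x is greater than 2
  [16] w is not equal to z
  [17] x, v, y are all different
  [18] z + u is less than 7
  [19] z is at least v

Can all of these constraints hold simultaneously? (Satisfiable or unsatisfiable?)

From constraint 12: z ≥ 3. From constraints 5 and 7: u ≥ x ≥ 3. Hence z + u ≥ 6. But constraint 9 requires z + u ≤ 4, and 4 < 6. Contradiction.

Unsatisfiable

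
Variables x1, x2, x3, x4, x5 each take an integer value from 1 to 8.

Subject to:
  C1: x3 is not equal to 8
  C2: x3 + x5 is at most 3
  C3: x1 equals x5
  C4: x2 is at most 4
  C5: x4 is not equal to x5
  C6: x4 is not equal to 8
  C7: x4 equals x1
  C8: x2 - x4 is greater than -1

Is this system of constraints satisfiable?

From constraints 3 and 7, x4 = x1 = x5, so x4 = x5. But constraint 5 says x4 ≠ x5. Contradiction.

Unsatisfiable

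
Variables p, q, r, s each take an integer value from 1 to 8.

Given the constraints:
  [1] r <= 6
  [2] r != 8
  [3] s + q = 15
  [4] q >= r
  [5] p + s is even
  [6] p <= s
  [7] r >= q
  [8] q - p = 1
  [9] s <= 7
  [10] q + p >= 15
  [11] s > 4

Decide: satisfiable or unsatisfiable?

From constraints 1 and 7: q ≤ r ≤ 6. From constraints 6 and 9: p ≤ s ≤ 7. Hence q + p ≤ 13. But constraint 10 requires q + p ≥ 15, and 15 > 13. Contradiction.

Unsatisfiable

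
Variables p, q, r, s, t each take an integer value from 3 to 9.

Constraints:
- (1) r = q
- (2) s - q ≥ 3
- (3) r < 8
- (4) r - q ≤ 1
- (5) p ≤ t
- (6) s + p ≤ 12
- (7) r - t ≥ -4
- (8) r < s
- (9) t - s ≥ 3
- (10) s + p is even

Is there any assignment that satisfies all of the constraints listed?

Constraints 2, 4, 7, and 9 give q − r ≥ -1, r − t ≥ -4, t − s ≥ 3, s − q ≥ 3.
Adding all 4 inequalities: the left sides telescope to 0, and the right sides sum to (-1) + (-4) + 3 + 3 = 1. So 0 ≥ 1, which is false.

Unsatisfiable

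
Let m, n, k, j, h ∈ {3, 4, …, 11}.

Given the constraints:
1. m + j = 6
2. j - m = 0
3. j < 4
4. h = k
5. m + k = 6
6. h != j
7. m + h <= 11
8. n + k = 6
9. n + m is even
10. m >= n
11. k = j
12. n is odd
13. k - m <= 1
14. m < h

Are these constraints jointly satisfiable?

From constraints 4 and 11, h = k = j, so h = j. But constraint 6 says h ≠ j. Contradiction.

Unsatisfiable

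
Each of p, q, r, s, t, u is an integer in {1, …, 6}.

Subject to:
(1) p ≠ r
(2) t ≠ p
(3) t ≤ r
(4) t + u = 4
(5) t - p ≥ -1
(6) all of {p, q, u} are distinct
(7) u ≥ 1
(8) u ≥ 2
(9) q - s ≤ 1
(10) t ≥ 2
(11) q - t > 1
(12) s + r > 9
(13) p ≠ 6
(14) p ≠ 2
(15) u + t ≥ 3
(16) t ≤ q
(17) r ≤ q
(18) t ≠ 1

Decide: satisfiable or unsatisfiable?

Satisfiable

Take p = 1, q = 6, r = 5, s = 6, t = 2, u = 2. Then constraint 4: t + u = 4; constraint 5: t - p = 1, and every other listed constraint is also met.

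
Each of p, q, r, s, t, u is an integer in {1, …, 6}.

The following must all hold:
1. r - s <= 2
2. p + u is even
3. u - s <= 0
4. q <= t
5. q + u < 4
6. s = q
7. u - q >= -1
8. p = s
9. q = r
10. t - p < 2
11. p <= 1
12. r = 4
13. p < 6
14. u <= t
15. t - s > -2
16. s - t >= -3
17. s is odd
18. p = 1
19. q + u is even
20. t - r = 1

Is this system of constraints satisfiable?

Unsatisfiable

Constraint 18 fixes p = 1 and constraint 12 fixes r = 4. Constraints 6, 8, and 9 give p = s = q = r, so p = r. But 1 ≠ 4 — contradiction.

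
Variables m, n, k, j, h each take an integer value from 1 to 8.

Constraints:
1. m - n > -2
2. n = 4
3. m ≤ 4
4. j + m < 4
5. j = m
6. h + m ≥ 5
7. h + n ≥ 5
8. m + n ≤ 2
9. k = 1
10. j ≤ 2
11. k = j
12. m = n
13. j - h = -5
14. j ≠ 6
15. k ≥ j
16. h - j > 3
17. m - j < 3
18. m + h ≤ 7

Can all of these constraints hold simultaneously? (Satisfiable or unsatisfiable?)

Unsatisfiable

Constraint 9 fixes k = 1 and constraint 2 fixes n = 4. Constraints 5, 11, and 12 give k = j = m = n, so k = n. But 1 ≠ 4 — contradiction.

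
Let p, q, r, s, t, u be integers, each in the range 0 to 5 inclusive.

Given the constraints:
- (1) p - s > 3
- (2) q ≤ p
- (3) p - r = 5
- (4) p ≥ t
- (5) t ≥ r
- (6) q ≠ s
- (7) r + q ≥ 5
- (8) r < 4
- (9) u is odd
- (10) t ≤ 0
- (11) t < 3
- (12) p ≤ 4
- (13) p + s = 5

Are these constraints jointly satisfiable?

From constraints 5 and 10: r ≤ t ≤ 0. From constraints 2 and 12: q ≤ p ≤ 4. Hence r + q ≤ 4. But constraint 7 requires r + q ≥ 5, and 5 > 4. Contradiction.

Unsatisfiable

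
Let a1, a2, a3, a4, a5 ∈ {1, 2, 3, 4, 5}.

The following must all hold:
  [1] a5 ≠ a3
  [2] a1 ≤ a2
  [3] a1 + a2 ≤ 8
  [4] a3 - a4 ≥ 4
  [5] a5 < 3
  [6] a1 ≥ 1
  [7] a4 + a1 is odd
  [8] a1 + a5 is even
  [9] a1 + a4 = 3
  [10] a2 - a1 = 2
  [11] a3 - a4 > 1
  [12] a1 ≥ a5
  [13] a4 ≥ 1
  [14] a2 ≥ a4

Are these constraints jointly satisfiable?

Satisfiable

Setting (a1, a2, a3, a4, a5) = (2, 4, 5, 1, 2) satisfies everything: constraint 3: a1 + a2 = 6; constraint 4: a3 - a4 = 4, and the others follow.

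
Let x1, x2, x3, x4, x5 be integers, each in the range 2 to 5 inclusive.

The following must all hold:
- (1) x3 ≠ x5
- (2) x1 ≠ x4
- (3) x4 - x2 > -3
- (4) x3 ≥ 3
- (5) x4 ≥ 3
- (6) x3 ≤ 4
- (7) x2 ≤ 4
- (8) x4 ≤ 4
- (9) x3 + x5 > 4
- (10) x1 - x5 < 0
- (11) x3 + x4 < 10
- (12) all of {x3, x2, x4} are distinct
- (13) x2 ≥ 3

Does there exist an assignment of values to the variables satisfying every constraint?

Unsatisfiable

Constraints 4, 5, 6, 7, 8, and 13 confine each of x3, x2, x4 to the 2 values {3, 4}.
Constraint 12 requires all 3 of them to be distinct, but only 2 values are available — impossible by the pigeonhole principle.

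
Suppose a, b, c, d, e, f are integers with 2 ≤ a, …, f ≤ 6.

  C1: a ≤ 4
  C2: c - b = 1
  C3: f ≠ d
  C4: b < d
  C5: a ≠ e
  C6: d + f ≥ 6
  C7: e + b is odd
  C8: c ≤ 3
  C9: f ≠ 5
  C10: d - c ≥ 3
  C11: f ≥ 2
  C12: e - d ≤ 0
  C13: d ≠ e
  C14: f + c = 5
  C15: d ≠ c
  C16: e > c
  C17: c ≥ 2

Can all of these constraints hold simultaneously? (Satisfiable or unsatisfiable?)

Satisfiable

Try a = 2, b = 2, c = 3, d = 6, e = 5, f = 2.
Check constraint 2: c - b = 1; constraint 6: d + f = 8; constraint 10: d - c = 3. The remaining constraints are straightforward to verify.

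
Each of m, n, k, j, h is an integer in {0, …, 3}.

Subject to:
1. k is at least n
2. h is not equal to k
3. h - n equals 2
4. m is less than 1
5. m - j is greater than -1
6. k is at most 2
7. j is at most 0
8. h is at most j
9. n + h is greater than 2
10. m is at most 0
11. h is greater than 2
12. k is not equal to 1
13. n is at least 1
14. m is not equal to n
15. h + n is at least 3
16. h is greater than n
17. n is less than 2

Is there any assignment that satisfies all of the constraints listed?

From constraints 7 and 8: h ≤ j ≤ 0. From constraints 1 and 6: n ≤ k ≤ 2. Hence h + n ≤ 2. But constraint 15 requires h + n ≥ 3, and 3 > 2. Contradiction.

Unsatisfiable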